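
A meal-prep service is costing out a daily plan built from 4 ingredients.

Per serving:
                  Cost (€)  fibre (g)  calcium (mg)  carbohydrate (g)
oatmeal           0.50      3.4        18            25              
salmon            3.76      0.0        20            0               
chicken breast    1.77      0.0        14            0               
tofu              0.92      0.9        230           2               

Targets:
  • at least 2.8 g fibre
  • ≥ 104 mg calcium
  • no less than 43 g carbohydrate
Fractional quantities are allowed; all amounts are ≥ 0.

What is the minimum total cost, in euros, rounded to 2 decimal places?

€1.14

Let x1 = servings of oatmeal, x2 = servings of salmon, x3 = servings of chicken breast, x4 = servings of tofu.
min 0.5x1 + 3.76x2 + 1.77x3 + 0.92x4 subject to:
  3.4x1 + 0.9x4 ≥ 2.8   (fibre)
  18x1 + 20x2 + 14x3 + 230x4 ≥ 104   (calcium)
  25x1 + 2x4 ≥ 43   (carbohydrate)
  x1, x2, x3, x4 ≥ 0.
The cheapest feasible vertex uses only oatmeal, tofu; salmon, chicken breast are not used. Binding constraints: calcium and carbohydrate.
Solving gives x1 = 1.694, x4 = 0.3196.
Cost = 0.5·1.694 + 0.92·0.3196 = 1.1410.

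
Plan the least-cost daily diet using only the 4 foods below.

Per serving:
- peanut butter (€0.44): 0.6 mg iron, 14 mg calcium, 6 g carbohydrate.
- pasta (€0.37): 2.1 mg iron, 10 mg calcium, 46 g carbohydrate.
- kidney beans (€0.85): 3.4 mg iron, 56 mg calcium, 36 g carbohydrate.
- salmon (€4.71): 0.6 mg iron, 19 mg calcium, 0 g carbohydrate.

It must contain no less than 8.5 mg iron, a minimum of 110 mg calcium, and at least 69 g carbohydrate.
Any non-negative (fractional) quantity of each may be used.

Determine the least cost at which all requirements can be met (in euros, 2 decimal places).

€1.94

Let x1 = servings of peanut butter, x2 = servings of pasta, x3 = servings of kidney beans, x4 = servings of salmon.
min 0.44x1 + 0.37x2 + 0.85x3 + 4.71x4 with:
  0.6x1 + 2.1x2 + 3.4x3 + 0.6x4 ≥ 8.5   (iron)
  14x1 + 10x2 + 56x3 + 19x4 ≥ 110   (calcium)
  6x1 + 46x2 + 36x3 ≥ 69   (carbohydrate)
  x1, x2, x3, x4 ≥ 0.
At the optimum only pasta, kidney beans are positive (peanut butter, salmon = 0). Binding constraints: iron and calcium.
Optimal quantities: pasta = 1.22 servings, kidney beans = 1.746 servings.
Objective = 0.37·1.22 + 0.85·1.746 = 1.9355.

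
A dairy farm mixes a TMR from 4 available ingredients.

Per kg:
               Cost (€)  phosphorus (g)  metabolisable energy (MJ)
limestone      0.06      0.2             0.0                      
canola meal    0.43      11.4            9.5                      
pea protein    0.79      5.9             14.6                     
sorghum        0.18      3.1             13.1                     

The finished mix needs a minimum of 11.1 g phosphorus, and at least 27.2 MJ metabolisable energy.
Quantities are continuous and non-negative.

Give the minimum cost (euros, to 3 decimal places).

Set it up as a linear program. Let x1 = kg of limestone, x2 = kg of canola meal, x3 = kg of pea protein, x4 = kg of sorghum.
Minimize 0.06x1 + 0.43x2 + 0.79x3 + 0.18x4 subject to:
  0.2x1 + 11.4x2 + 5.9x3 + 3.1x4 ≥ 11.1   (phosphorus)
  9.5x2 + 14.6x3 + 13.1x4 ≥ 27.2   (metabolisable energy)
  x1, x2, x3, x4 ≥ 0.
At the optimum only canola meal, sorghum are positive (limestone, pea protein = 0). The phosphorus and metabolisable energy requirements are met with equality.
That vertex is x2 = 0.5096, x4 = 1.707.
Cost = 0.43·0.5096 + 0.18·1.707 = 0.52639.

€0.526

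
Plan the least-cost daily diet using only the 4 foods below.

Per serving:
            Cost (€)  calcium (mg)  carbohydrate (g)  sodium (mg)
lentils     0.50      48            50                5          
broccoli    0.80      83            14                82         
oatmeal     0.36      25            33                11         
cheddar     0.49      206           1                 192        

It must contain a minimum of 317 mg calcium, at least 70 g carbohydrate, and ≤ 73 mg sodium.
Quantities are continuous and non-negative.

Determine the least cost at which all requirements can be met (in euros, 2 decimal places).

€2.91

Set it up as a linear program. Let x1 = servings of lentils, x2 = servings of broccoli, x3 = servings of oatmeal, x4 = servings of cheddar.
min 0.5x1 + 0.8x2 + 0.36x3 + 0.49x4 subject to:
  48x1 + 83x2 + 25x3 + 206x4 ≥ 317   (calcium)
  50x1 + 14x2 + 33x3 + 1x4 ≥ 70   (carbohydrate)
  5x1 + 82x2 + 11x3 + 192x4 ≤ 73   (sodium)
  x1, x2, x3, x4 ≥ 0.
At the optimum only lentils, cheddar are positive (broccoli, oatmeal = 0). There the calcium and sodium constraints are tight.
Solving gives x1 = 5.598, x4 = 0.2344.
Objective = 0.5·5.598 + 0.49·0.2344 = 2.9139.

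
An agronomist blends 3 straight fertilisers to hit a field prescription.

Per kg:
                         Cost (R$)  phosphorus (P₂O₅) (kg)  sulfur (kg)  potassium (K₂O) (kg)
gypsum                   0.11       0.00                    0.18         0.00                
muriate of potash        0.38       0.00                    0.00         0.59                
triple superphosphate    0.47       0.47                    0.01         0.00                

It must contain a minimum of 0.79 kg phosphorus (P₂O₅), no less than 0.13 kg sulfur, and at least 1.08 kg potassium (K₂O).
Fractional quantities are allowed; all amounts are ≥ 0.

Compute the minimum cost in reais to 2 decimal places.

R$1.55

Let x1 = kg of gypsum, x2 = kg of muriate of potash, x3 = kg of triple superphosphate.
min 0.11x1 + 0.38x2 + 0.47x3 s.t.:
  0.47x3 ≥ 0.79   (phosphorus (P₂O₅))
  0.18x1 + 0.01x3 ≥ 0.13   (sulfur)
  0.59x2 ≥ 1.08   (potassium (K₂O))
  x1, x2, x3 ≥ 0.
All 3 inputs are positive at the optimum. There the phosphorus (P₂O₅), sulfur, potassium (K₂O) constraints are tight.
So gypsum = 0.62884 kg, muriate of potash = 1.8305 kg, triple superphosphate = 1.6809 kg.
Total cost: 0.11·0.62884 + 0.38·1.8305 + 0.47·1.6809 = 1.5548.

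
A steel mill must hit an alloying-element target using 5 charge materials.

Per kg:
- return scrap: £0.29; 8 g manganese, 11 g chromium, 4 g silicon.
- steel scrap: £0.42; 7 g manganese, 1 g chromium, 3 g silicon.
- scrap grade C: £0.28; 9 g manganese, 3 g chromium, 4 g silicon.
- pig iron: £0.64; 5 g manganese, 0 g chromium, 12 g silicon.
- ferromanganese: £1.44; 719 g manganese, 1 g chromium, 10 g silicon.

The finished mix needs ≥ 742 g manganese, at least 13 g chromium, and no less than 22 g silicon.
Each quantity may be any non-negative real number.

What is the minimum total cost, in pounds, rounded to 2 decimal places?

Let x1 = kg of return scrap, x2 = kg of steel scrap, x3 = kg of scrap grade C, x4 = kg of pig iron, x5 = kg of ferromanganese.
min 0.29x1 + 0.42x2 + 0.28x3 + 0.64x4 + 1.44x5 with:
  8x1 + 7x2 + 9x3 + 5x4 + 719x5 ≥ 742   (manganese)
  11x1 + 1x2 + 3x3 + 1x5 ≥ 13   (chromium)
  4x1 + 3x2 + 4x3 + 12x4 + 10x5 ≥ 22   (silicon)
  x1, x2, x3, x4, x5 ≥ 0.
The optimal basis is {return scrap, pig iron, ferromanganese}; steel scrap, scrap grade C drop out. Binding constraints: manganese, chromium, silicon.
That vertex is x1 = 1.089, x4 = 0.6239, x5 = 1.016.
Hence cost = 0.29·1.089 + 0.64·0.6239 + 1.44·1.016 = £2.1781.

£2.18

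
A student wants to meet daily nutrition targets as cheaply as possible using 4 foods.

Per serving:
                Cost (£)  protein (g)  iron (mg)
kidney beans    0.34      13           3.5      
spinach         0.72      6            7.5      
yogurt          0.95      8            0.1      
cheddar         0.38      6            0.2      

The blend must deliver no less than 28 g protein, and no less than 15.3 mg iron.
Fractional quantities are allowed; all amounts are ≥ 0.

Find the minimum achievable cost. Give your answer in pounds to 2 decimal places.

£1.47

Let x1 = servings of kidney beans, x2 = servings of spinach, x3 = servings of yogurt, x4 = servings of cheddar.
min 0.34x1 + 0.72x2 + 0.95x3 + 0.38x4 subject to:
  13x1 + 6x2 + 8x3 + 6x4 ≥ 28   (protein)
  3.5x1 + 7.5x2 + 0.1x3 + 0.2x4 ≥ 15.3   (iron)
  x1, x2, x3, x4 ≥ 0.
The minimum-cost mix takes nothing from yogurt, cheddar — only kidney beans, spinach. There the protein and iron constraints are tight.
Solving gives x1 = 1.545, x2 = 1.319.
Hence cost = 0.34·1.545 + 0.72·1.319 = £1.47498.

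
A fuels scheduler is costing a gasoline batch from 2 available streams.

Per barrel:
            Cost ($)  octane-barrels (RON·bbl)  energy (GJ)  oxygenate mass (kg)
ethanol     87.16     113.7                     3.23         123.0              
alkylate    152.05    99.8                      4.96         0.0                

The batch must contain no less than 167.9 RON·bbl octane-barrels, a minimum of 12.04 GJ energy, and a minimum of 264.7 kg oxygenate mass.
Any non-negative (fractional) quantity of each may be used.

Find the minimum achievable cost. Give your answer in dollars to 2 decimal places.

$324.89

Let x1 = barrels of ethanol, x2 = barrels of alkylate.
min 87.16x1 + 152.05x2 subject to:
  113.7x1 + 99.8x2 ≥ 167.9   (octane-barrels)
  3.23x1 + 4.96x2 ≥ 12.04   (energy)
  123x1 ≥ 264.7   (oxygenate mass)
  x1, x2 ≥ 0.
The minimum-cost mix takes nothing from alkylate — only ethanol. There the energy constraint is tight.
So ethanol = 3.72755 barrels.
Total cost: 87.16·3.72755 = 324.8933.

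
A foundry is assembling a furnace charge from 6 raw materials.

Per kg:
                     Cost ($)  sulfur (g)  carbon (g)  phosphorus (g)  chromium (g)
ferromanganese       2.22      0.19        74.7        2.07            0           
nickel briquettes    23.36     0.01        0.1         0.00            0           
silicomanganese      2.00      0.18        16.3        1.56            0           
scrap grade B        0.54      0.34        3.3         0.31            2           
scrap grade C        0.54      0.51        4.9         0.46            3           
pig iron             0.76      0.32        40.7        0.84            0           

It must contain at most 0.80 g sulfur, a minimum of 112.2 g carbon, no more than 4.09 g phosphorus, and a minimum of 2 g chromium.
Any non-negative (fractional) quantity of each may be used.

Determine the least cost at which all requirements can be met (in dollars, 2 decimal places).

Set it up as a linear program. Let x1 = kg of ferromanganese, x2 = kg of nickel briquettes, x3 = kg of silicomanganese, x4 = kg of scrap grade B, x5 = kg of scrap grade C, x6 = kg of pig iron.
min 2.22x1 + 23.36x2 + 2x3 + 0.54x4 + 0.54x5 + 0.76x6 with:
  0.19x1 + 0.01x2 + 0.18x3 + 0.34x4 + 0.51x5 + 0.32x6 ≤ 0.8   (sulfur)
  74.7x1 + 0.1x2 + 16.3x3 + 3.3x4 + 4.9x5 + 40.7x6 ≥ 112.2   (carbon)
  2.07x1 + 1.56x3 + 0.31x4 + 0.46x5 + 0.84x6 ≤ 4.09   (phosphorus)
  2x4 + 3x5 ≥ 2   (chromium)
  x1, x2, x3, x4, x5, x6 ≥ 0.
At the optimum only ferromanganese, scrap grade C, pig iron are positive (nickel briquettes, silicomanganese, scrap grade B = 0). The sulfur, carbon, chromium requirements are met with equality.
Optimal quantities: ferromanganese = 0.9979 kg, scrap grade C = 0.6667 kg, pig iron = 0.845 kg.
Hence cost = 2.22·0.9979 + 0.54·0.6667 + 0.76·0.845 = $3.2176.

$3.22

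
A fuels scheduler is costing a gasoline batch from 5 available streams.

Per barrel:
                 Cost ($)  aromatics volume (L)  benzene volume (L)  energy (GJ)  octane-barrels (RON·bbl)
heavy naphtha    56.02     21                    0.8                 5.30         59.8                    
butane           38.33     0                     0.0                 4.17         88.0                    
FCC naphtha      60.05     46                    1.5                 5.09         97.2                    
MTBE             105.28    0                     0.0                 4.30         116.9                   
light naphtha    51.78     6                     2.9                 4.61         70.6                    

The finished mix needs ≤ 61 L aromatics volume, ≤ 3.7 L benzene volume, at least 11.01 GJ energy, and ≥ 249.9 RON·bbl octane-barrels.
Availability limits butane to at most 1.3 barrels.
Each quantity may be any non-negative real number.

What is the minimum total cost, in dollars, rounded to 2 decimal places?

$134.47

Set it up as a linear program. Let x1 = barrels of heavy naphtha, x2 = barrels of butane, x3 = barrels of FCC naphtha, x4 = barrels of MTBE, x5 = barrels of light naphtha.
min 56.02x1 + 38.33x2 + 60.05x3 + 105.28x4 + 51.78x5 subject to:
  21x1 + 46x3 + 6x5 ≤ 61   (aromatics volume)
  0.8x1 + 1.5x3 + 2.9x5 ≤ 3.7   (benzene volume)
  5.3x1 + 4.17x2 + 5.09x3 + 4.3x4 + 4.61x5 ≥ 11.01   (energy)
  59.8x1 + 88x2 + 97.2x3 + 116.9x4 + 70.6x5 ≥ 249.9   (octane-barrels)
  x2 ≤ 1.3
  x1, x2, x3, x4, x5 ≥ 0.
The minimum-cost mix takes nothing from heavy naphtha, MTBE — only butane, FCC naphtha, light naphtha. The aromatics volume, octane-barrels, the butane cap requirements are met with equality.
That vertex is x2 = 1.3, x3 = 1.3112, x5 = 0.11402.
Total cost: 38.33·1.3 + 60.05·1.3112 + 51.78·0.11402 = 134.4705.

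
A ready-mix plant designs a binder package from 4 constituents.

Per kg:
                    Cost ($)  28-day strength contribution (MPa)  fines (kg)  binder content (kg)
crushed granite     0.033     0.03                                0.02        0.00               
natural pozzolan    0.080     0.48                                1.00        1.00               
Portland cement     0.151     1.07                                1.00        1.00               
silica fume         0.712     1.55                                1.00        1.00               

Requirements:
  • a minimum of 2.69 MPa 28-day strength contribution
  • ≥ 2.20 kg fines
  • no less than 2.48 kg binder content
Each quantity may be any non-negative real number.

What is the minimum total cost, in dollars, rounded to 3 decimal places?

Let x1 = kg of crushed granite, x2 = kg of natural pozzolan, x3 = kg of Portland cement, x4 = kg of silica fume.
min 0.033x1 + 0.08x2 + 0.151x3 + 0.712x4 s.t.:
  0.03x1 + 0.48x2 + 1.07x3 + 1.55x4 ≥ 2.69   (28-day strength contribution)
  0.02x1 + 1x2 + 1x3 + 1x4 ≥ 2.2   (fines)
  1x2 + 1x3 + 1x4 ≥ 2.48   (binder content)
  x1, x2, x3, x4 ≥ 0.
The optimal basis is {Portland cement}; crushed granite, natural pozzolan, silica fume drop out. There the 28-day strength contribution constraint is tight.
Optimal quantities: Portland cement = 2.514 kg.
Cost = 0.151·2.514 = 0.37961.

$0.380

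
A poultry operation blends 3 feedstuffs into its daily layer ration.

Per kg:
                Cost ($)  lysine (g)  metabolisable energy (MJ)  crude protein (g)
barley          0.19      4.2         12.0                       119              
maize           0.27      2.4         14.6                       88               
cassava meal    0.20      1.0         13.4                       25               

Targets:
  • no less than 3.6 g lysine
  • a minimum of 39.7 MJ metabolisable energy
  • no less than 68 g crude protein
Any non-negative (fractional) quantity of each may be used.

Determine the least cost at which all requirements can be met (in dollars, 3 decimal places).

This is a linear program. Let x1 = kg of barley, x2 = kg of maize, x3 = kg of cassava meal.
Minimise 0.19x1 + 0.27x2 + 0.2x3 s.t.:
  4.2x1 + 2.4x2 + 1x3 ≥ 3.6   (lysine)
  12x1 + 14.6x2 + 13.4x3 ≥ 39.7   (metabolisable energy)
  119x1 + 88x2 + 25x3 ≥ 68   (crude protein)
  x1, x2, x3 ≥ 0.
At the optimum only barley, cassava meal are positive (maize = 0). The lysine and metabolisable energy requirements are met with equality.
Optimal quantities: barley = 0.1929 kg, cassava meal = 2.79 kg.
Total cost: 0.19·0.1929 + 0.2·2.79 = 0.59465.

$0.595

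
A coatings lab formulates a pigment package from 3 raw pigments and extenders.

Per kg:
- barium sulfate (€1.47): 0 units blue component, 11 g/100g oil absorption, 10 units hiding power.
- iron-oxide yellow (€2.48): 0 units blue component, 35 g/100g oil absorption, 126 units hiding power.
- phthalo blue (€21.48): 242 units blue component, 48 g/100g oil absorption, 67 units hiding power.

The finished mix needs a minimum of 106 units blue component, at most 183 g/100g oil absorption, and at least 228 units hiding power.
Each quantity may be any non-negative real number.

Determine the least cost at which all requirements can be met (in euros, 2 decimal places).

Let x1 = kg of barium sulfate, x2 = kg of iron-oxide yellow, x3 = kg of phthalo blue.
Minimise 1.47x1 + 2.48x2 + 21.48x3 with:
  242x3 ≥ 106   (blue component)
  11x1 + 35x2 + 48x3 ≤ 183   (oil absorption)
  10x1 + 126x2 + 67x3 ≥ 228   (hiding power)
  x1, x2, x3 ≥ 0.
The cheapest feasible vertex uses only iron-oxide yellow, phthalo blue; barium sulfate is not used. Binding constraints: blue component and hiding power.
Optimal quantities: iron-oxide yellow = 1.577 kg, phthalo blue = 0.438 kg.
Hence cost = 2.48·1.577 + 21.48·0.438 = €13.3192.

€13.32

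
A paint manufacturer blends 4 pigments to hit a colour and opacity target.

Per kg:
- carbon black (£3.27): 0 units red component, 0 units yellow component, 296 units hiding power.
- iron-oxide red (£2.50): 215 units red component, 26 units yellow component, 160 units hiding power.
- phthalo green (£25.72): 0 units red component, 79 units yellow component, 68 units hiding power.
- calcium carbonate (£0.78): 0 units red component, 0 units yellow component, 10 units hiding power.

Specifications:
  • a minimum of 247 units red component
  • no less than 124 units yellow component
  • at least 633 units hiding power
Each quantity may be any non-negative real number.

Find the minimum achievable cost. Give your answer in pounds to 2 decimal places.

£11.92

Set it up as a linear program. Let x1 = kg of carbon black, x2 = kg of iron-oxide red, x3 = kg of phthalo green, x4 = kg of calcium carbonate.
Minimize 3.27x1 + 2.5x2 + 25.72x3 + 0.78x4 with:
  215x2 ≥ 247   (red component)
  26x2 + 79x3 ≥ 124   (yellow component)
  296x1 + 160x2 + 68x3 + 10x4 ≥ 633   (hiding power)
  x1, x2, x3, x4 ≥ 0.
At the optimum only iron-oxide red is positive (carbon black, phthalo green, calcium carbonate = 0). Binding constraint: yellow component.
Solving gives x2 = 4.769.
Hence cost = 2.5·4.769 = £11.9225.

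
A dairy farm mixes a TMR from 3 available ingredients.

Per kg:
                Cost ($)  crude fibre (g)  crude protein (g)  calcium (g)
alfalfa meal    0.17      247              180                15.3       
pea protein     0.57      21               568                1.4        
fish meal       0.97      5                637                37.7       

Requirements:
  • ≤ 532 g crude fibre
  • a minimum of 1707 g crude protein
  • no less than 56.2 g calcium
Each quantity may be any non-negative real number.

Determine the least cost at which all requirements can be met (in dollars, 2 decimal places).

Treat it as an LP. Let x1 = kg of alfalfa meal, x2 = kg of pea protein, x3 = kg of fish meal.
Minimize 0.17x1 + 0.57x2 + 0.97x3 with:
  247x1 + 21x2 + 5x3 ≤ 532   (crude fibre)
  180x1 + 568x2 + 637x3 ≥ 1707   (crude protein)
  15.3x1 + 1.4x2 + 37.7x3 ≥ 56.2   (calcium)
  x1, x2, x3 ≥ 0.
The optimal mix uses every input. The crude fibre, crude protein, calcium requirements are met with equality.
That vertex is x1 = 1.999, x2 = 1.68, x3 = 0.6173.
Total cost: 0.17·1.999 + 0.57·1.68 + 0.97·0.6173 = 1.8962.

$1.90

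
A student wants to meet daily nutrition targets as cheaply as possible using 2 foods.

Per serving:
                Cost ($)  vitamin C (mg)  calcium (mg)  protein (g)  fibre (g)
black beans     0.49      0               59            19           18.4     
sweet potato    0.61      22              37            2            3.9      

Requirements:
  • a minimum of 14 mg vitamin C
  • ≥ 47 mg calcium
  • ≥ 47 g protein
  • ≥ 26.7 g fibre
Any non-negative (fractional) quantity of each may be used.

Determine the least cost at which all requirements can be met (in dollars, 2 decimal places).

$1.57

Let x1 = servings of black beans, x2 = servings of sweet potato.
Minimise 0.49x1 + 0.61x2 s.t.:
  22x2 ≥ 14   (vitamin C)
  59x1 + 37x2 ≥ 47   (calcium)
  19x1 + 2x2 ≥ 47   (protein)
  18.4x1 + 3.9x2 ≥ 26.7   (fibre)
  x1, x2 ≥ 0.
Both inputs are positive at the optimum. There the vitamin C and protein constraints are tight.
Solving gives x1 = 2.407, x2 = 0.6364.
Hence cost = 0.49·2.407 + 0.61·0.6364 = $1.5676.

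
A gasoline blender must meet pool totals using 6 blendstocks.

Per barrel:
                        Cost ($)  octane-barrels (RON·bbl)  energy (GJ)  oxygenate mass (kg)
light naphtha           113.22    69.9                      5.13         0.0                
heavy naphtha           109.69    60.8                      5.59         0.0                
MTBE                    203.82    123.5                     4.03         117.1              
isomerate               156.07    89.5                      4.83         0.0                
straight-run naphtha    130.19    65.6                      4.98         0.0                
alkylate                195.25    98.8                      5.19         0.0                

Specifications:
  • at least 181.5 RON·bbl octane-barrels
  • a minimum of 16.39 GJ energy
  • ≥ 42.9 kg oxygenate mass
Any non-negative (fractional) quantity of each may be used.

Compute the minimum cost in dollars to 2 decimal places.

This is a linear program. Let x1 = barrels of light naphtha, x2 = barrels of heavy naphtha, x3 = barrels of MTBE, x4 = barrels of isomerate, x5 = barrels of straight-run naphtha, x6 = barrels of alkylate.
Minimize 113.22x1 + 109.69x2 + 203.82x3 + 156.07x4 + 130.19x5 + 195.25x6 with:
  69.9x1 + 60.8x2 + 123.5x3 + 89.5x4 + 65.6x5 + 98.8x6 ≥ 181.5   (octane-barrels)
  5.13x1 + 5.59x2 + 4.03x3 + 4.83x4 + 4.98x5 + 5.19x6 ≥ 16.39   (energy)
  117.1x3 ≥ 42.9   (oxygenate mass)
  x1, x2, x3, x4, x5, x6 ≥ 0.
The minimum-cost mix takes nothing from light naphtha, isomerate, straight-run naphtha, alkylate — only heavy naphtha, MTBE. There the energy and oxygenate mass constraints are tight.
So heavy naphtha = 2.6679 barrels, MTBE = 0.36635 barrels.
Hence cost = 109.69·2.6679 + 203.82·0.36635 = $367.3114.

$367.31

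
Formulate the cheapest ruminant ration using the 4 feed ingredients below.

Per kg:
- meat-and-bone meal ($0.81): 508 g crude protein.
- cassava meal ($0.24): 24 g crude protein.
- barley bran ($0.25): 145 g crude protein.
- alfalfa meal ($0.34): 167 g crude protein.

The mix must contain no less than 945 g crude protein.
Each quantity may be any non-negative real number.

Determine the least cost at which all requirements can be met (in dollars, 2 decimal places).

$1.51

Treat it as an LP. Let x1 = kg of meat-and-bone meal, x2 = kg of cassava meal, x3 = kg of barley bran, x4 = kg of alfalfa meal.
Minimize 0.81x1 + 0.24x2 + 0.25x3 + 0.34x4 subject to:
  508x1 + 24x2 + 145x3 + 167x4 ≥ 945   (crude protein)
  x1, x2, x3, x4 ≥ 0.
The optimal basis is {meat-and-bone meal}; cassava meal, barley bran, alfalfa meal drop out. The crude protein requirement is met with equality.
That vertex is x1 = 1.86.
Hence cost = 0.81·1.86 = $1.5066.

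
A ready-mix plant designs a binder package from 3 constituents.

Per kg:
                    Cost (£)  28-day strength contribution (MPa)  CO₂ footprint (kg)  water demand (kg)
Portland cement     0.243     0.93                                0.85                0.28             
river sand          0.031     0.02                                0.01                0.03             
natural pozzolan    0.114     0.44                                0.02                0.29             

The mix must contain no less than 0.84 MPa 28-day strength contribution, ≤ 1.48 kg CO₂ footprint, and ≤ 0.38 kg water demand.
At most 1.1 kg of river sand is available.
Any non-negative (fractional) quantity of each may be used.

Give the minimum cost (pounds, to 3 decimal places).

Let x1 = kg of Portland cement, x2 = kg of river sand, x3 = kg of natural pozzolan.
Minimise 0.243x1 + 0.031x2 + 0.114x3 subject to:
  0.93x1 + 0.02x2 + 0.44x3 ≥ 0.84   (28-day strength contribution)
  0.85x1 + 0.01x2 + 0.02x3 ≤ 1.48   (CO₂ footprint)
  0.28x1 + 0.03x2 + 0.29x3 ≤ 0.38   (water demand)
  x2 ≤ 1.1
  x1, x2, x3 ≥ 0.
The minimum-cost mix takes nothing from river sand — only Portland cement, natural pozzolan. The 28-day strength contribution and water demand requirements are met with equality.
That vertex is x1 = 0.5215, x3 = 0.8068.
Objective = 0.243·0.5215 + 0.114·0.8068 = 0.21870.

£0.219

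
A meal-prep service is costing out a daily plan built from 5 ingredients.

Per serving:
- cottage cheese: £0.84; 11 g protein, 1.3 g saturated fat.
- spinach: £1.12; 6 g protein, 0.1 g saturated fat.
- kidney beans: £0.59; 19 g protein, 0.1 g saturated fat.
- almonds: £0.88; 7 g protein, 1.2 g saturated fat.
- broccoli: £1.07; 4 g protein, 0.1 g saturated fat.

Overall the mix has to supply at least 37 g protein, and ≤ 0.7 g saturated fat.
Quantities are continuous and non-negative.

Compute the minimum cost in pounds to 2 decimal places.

This is a linear program. Let x1 = servings of cottage cheese, x2 = servings of spinach, x3 = servings of kidney beans, x4 = servings of almonds, x5 = servings of broccoli.
Minimise 0.84x1 + 1.12x2 + 0.59x3 + 0.88x4 + 1.07x5 with:
  11x1 + 6x2 + 19x3 + 7x4 + 4x5 ≥ 37   (protein)
  1.3x1 + 0.1x2 + 0.1x3 + 1.2x4 + 0.1x5 ≤ 0.7   (saturated fat)
  x1, x2, x3, x4, x5 ≥ 0.
At the optimum only kidney beans is positive (cottage cheese, spinach, almonds, broccoli = 0). Binding constraint: protein.
That vertex is x3 = 1.947.
Total cost: 0.59·1.947 = 1.1487.

£1.15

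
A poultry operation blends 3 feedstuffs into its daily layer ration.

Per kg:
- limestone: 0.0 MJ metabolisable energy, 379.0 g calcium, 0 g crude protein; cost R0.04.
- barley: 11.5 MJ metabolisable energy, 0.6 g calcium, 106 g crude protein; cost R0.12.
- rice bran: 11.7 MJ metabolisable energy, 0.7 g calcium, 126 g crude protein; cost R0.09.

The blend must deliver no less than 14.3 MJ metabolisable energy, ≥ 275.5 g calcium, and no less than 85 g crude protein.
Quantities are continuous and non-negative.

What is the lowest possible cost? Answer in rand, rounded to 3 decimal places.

R0.139

Let x1 = kg of limestone, x2 = kg of barley, x3 = kg of rice bran.
Minimize 0.04x1 + 0.12x2 + 0.09x3 subject to:
  11.5x2 + 11.7x3 ≥ 14.3   (metabolisable energy)
  379x1 + 0.6x2 + 0.7x3 ≥ 275.5   (calcium)
  106x2 + 126x3 ≥ 85   (crude protein)
  x1, x2, x3 ≥ 0.
The optimal basis is {limestone, rice bran}; barley drops out. Binding constraints: metabolisable energy and calcium.
Optimal quantities: limestone = 0.7247 kg, rice bran = 1.222 kg.
Cost = 0.04·0.7247 + 0.09·1.222 = 0.13897.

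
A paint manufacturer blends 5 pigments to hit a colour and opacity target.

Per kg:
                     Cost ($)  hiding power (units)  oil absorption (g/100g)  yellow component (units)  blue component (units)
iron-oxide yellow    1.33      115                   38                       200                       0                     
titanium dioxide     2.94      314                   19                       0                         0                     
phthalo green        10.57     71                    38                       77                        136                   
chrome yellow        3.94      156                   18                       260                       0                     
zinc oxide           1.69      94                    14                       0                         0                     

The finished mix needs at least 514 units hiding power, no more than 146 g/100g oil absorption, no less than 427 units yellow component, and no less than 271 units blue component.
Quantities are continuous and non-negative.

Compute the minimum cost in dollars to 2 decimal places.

$24.90

Let x1 = kg of iron-oxide yellow, x2 = kg of titanium dioxide, x3 = kg of phthalo green, x4 = kg of chrome yellow, x5 = kg of zinc oxide.
min 1.33x1 + 2.94x2 + 10.57x3 + 3.94x4 + 1.69x5 with:
  115x1 + 314x2 + 71x3 + 156x4 + 94x5 ≥ 514   (hiding power)
  38x1 + 19x2 + 38x3 + 18x4 + 14x5 ≤ 146   (oil absorption)
  200x1 + 77x3 + 260x4 ≥ 427   (yellow component)
  136x3 ≥ 271   (blue component)
  x1, x2, x3, x4, x5 ≥ 0.
The optimal basis is {iron-oxide yellow, titanium dioxide, phthalo green}; chrome yellow, zinc oxide drop out. The hiding power, yellow component, blue component requirements are met with equality.
So iron-oxide yellow = 1.368 kg, titanium dioxide = 0.6854 kg, phthalo green = 1.993 kg.
Hence cost = 1.33·1.368 + 2.94·0.6854 + 10.57·1.993 = $24.9005.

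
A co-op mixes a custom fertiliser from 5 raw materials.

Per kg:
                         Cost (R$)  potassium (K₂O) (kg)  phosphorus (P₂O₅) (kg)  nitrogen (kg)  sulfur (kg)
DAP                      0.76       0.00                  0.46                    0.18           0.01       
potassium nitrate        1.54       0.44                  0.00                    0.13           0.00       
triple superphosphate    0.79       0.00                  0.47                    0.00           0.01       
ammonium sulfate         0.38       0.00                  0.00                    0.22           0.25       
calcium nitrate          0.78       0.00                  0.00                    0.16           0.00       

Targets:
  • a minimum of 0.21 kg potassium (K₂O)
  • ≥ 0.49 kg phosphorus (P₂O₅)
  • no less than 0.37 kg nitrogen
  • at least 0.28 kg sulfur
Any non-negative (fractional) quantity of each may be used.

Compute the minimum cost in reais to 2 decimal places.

R$1.95

Let x1 = kg of DAP, x2 = kg of potassium nitrate, x3 = kg of triple superphosphate, x4 = kg of ammonium sulfate, x5 = kg of calcium nitrate.
Minimize 0.76x1 + 1.54x2 + 0.79x3 + 0.38x4 + 0.78x5 with:
  0.44x2 ≥ 0.21   (potassium (K₂O))
  0.46x1 + 0.47x3 ≥ 0.49   (phosphorus (P₂O₅))
  0.18x1 + 0.13x2 + 0.22x4 + 0.16x5 ≥ 0.37   (nitrogen)
  0.01x1 + 0.01x3 + 0.25x4 ≥ 0.28   (sulfur)
  x1, x2, x3, x4, x5 ≥ 0.
The cheapest feasible vertex uses only DAP, potassium nitrate, ammonium sulfate; triple superphosphate, calcium nitrate are not used. The potassium (K₂O), phosphorus (P₂O₅), sulfur requirements are met with equality.
So DAP = 1.065 kg, potassium nitrate = 0.4773 kg, ammonium sulfate = 1.077 kg.
Total cost: 0.76·1.065 + 1.54·0.4773 + 0.38·1.077 = 1.9537.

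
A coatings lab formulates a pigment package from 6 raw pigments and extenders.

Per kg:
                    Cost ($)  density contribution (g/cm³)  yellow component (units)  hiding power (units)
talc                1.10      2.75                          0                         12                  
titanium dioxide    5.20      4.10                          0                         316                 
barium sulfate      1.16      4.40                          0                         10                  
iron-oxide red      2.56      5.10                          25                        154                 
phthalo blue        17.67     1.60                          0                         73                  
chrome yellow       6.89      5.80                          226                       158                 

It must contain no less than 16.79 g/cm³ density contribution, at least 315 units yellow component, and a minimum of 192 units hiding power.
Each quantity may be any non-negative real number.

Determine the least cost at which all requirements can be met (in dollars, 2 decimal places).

$11.90

This is a linear program. Let x1 = kg of talc, x2 = kg of titanium dioxide, x3 = kg of barium sulfate, x4 = kg of iron-oxide red, x5 = kg of phthalo blue, x6 = kg of chrome yellow.
min 1.1x1 + 5.2x2 + 1.16x3 + 2.56x4 + 17.67x5 + 6.89x6 s.t.:
  2.75x1 + 4.1x2 + 4.4x3 + 5.1x4 + 1.6x5 + 5.8x6 ≥ 16.79   (density contribution)
  25x4 + 226x6 ≥ 315   (yellow component)
  12x1 + 316x2 + 10x3 + 154x4 + 73x5 + 158x6 ≥ 192   (hiding power)
  x1, x2, x3, x4, x5, x6 ≥ 0.
The optimal basis is {barium sulfate, chrome yellow}; talc, titanium dioxide, iron-oxide red, phthalo blue drop out. Binding constraints: density contribution and yellow component.
That vertex is x3 = 1.979, x6 = 1.394.
Total cost: 1.16·1.979 + 6.89·1.394 = 11.9003.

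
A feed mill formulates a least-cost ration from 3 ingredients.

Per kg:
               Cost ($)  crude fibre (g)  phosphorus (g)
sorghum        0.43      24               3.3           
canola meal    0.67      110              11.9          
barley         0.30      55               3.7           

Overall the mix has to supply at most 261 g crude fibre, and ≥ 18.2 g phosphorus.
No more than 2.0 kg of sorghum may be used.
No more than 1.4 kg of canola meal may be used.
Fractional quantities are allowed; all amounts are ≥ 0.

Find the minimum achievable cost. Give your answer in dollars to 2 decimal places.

$1.06

Let x1 = kg of sorghum, x2 = kg of canola meal, x3 = kg of barley.
Minimize 0.43x1 + 0.67x2 + 0.3x3 subject to:
  24x1 + 110x2 + 55x3 ≤ 261   (crude fibre)
  3.3x1 + 11.9x2 + 3.7x3 ≥ 18.2   (phosphorus)
  x1 ≤ 2
  x2 ≤ 1.4
  x1, x2, x3 ≥ 0.
At the optimum only canola meal, barley are positive (sorghum = 0). Binding constraints: phosphorus and the canola meal cap.
Optimal quantities: canola meal = 1.4 kg, barley = 0.4162 kg.
Objective = 0.67·1.4 + 0.3·0.4162 = 1.0629.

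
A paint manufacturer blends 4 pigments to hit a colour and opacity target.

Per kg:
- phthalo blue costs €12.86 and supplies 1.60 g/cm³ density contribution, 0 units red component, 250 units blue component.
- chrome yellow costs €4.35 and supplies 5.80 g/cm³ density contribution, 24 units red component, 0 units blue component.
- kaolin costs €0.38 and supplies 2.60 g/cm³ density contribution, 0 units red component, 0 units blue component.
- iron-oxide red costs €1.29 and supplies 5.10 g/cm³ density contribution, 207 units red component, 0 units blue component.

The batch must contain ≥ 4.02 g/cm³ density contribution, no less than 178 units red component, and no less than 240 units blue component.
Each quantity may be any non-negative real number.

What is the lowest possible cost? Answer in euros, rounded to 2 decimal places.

Let x1 = kg of phthalo blue, x2 = kg of chrome yellow, x3 = kg of kaolin, x4 = kg of iron-oxide red.
Minimise 12.86x1 + 4.35x2 + 0.38x3 + 1.29x4 with:
  1.6x1 + 5.8x2 + 2.6x3 + 5.1x4 ≥ 4.02   (density contribution)
  24x2 + 207x4 ≥ 178   (red component)
  250x1 ≥ 240   (blue component)
  x1, x2, x3, x4 ≥ 0.
The optimal basis is {phthalo blue, iron-oxide red}; chrome yellow, kaolin drop out. The red component and blue component requirements are met with equality.
Solving gives x1 = 0.96, x4 = 0.8599.
Total cost: 12.86·0.96 + 1.29·0.8599 = 13.4549.

€13.45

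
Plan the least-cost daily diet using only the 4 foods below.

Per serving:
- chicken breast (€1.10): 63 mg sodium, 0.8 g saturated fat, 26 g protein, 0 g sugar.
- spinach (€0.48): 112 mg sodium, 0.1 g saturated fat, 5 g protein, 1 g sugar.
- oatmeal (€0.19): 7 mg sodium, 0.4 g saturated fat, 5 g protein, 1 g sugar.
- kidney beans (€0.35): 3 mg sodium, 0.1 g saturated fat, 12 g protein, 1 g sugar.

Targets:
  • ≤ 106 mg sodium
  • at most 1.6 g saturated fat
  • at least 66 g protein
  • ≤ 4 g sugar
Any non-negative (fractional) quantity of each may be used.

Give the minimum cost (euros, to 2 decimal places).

€2.16

Treat it as an LP. Let x1 = servings of chicken breast, x2 = servings of spinach, x3 = servings of oatmeal, x4 = servings of kidney beans.
min 1.1x1 + 0.48x2 + 0.19x3 + 0.35x4 subject to:
  63x1 + 112x2 + 7x3 + 3x4 ≤ 106   (sodium)
  0.8x1 + 0.1x2 + 0.4x3 + 0.1x4 ≤ 1.6   (saturated fat)
  26x1 + 5x2 + 5x3 + 12x4 ≥ 66   (protein)
  1x2 + 1x3 + 1x4 ≤ 4   (sugar)
  x1, x2, x3, x4 ≥ 0.
The cheapest feasible vertex uses only chicken breast, kidney beans; spinach, oatmeal are not used. There the protein and sugar constraints are tight.
So chicken breast = 0.6923 servings, kidney beans = 4 servings.
Hence cost = 1.1·0.6923 + 0.35·4 = €2.1615.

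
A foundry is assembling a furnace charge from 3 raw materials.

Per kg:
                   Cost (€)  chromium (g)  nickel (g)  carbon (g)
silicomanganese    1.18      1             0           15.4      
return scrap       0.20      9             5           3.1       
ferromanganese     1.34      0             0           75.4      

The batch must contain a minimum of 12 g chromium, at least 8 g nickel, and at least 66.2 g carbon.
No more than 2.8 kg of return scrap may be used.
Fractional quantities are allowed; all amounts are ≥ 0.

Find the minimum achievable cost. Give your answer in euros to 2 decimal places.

€1.41

Set it up as a linear program. Let x1 = kg of silicomanganese, x2 = kg of return scrap, x3 = kg of ferromanganese.
Minimize 1.18x1 + 0.2x2 + 1.34x3 subject to:
  1x1 + 9x2 ≥ 12   (chromium)
  5x2 ≥ 8   (nickel)
  15.4x1 + 3.1x2 + 75.4x3 ≥ 66.2   (carbon)
  x2 ≤ 2.8
  x1, x2, x3 ≥ 0.
The minimum-cost mix takes nothing from silicomanganese — only return scrap, ferromanganese. The nickel and carbon requirements are met with equality.
So return scrap = 1.6 kg, ferromanganese = 0.8122 kg.
Objective = 0.2·1.6 + 1.34·0.8122 = 1.4083.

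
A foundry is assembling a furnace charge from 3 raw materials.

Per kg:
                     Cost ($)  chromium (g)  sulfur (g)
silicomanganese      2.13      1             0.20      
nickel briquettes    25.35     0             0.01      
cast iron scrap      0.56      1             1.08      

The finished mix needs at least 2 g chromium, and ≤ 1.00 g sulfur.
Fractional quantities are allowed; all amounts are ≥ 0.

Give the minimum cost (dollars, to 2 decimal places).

$3.19

Let x1 = kg of silicomanganese, x2 = kg of nickel briquettes, x3 = kg of cast iron scrap.
min 2.13x1 + 25.35x2 + 0.56x3 subject to:
  1x1 + 1x3 ≥ 2   (chromium)
  0.2x1 + 0.01x2 + 1.08x3 ≤ 1   (sulfur)
  x1, x2, x3 ≥ 0.
The cheapest feasible vertex uses only silicomanganese, cast iron scrap; nickel briquettes is not used. Binding constraints: chromium and sulfur.
Solving gives x1 = 1.318, x3 = 0.6818.
Objective = 2.13·1.318 + 0.56·0.6818 = 3.1891.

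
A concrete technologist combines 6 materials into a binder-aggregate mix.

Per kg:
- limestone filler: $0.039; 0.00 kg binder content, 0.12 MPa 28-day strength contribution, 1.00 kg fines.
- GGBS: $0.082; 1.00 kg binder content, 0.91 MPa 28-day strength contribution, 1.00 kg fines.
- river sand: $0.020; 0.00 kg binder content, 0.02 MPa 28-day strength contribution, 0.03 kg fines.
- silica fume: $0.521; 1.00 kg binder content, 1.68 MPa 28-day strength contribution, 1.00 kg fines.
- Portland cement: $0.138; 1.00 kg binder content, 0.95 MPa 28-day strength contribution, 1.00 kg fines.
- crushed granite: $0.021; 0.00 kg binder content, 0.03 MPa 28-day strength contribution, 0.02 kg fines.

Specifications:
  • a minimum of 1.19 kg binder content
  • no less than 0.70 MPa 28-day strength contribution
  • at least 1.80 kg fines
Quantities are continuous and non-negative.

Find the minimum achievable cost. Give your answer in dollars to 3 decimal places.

Treat it as an LP. Let x1 = kg of limestone filler, x2 = kg of GGBS, x3 = kg of river sand, x4 = kg of silica fume, x5 = kg of Portland cement, x6 = kg of crushed granite.
Minimize 0.039x1 + 0.082x2 + 0.02x3 + 0.521x4 + 0.138x5 + 0.021x6 s.t.:
  1x2 + 1x4 + 1x5 ≥ 1.19   (binder content)
  0.12x1 + 0.91x2 + 0.02x3 + 1.68x4 + 0.95x5 + 0.03x6 ≥ 0.7   (28-day strength contribution)
  1x1 + 1x2 + 0.03x3 + 1x4 + 1x5 + 0.02x6 ≥ 1.8   (fines)
  x1, x2, x3, x4, x5, x6 ≥ 0.
The optimal basis is {limestone filler, GGBS}; river sand, silica fume, Portland cement, crushed granite drop out. There the binder content and fines constraints are tight.
That vertex is x1 = 0.61, x2 = 1.19.
Hence cost = 0.039·0.61 + 0.082·1.19 = $0.12137.

$0.121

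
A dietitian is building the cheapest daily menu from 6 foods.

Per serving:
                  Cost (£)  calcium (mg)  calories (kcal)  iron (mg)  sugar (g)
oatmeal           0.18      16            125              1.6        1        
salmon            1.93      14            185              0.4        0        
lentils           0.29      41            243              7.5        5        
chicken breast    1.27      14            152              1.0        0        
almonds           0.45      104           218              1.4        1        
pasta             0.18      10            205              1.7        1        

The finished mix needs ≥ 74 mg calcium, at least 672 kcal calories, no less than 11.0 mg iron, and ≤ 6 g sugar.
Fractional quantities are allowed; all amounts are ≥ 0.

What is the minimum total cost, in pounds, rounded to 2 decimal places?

£2.11

Set it up as a linear program. Let x1 = servings of oatmeal, x2 = servings of salmon, x3 = servings of lentils, x4 = servings of chicken breast, x5 = servings of almonds, x6 = servings of pasta.
min 0.18x1 + 1.93x2 + 0.29x3 + 1.27x4 + 0.45x5 + 0.18x6 s.t.:
  16x1 + 14x2 + 41x3 + 14x4 + 104x5 + 10x6 ≥ 74   (calcium)
  125x1 + 185x2 + 243x3 + 152x4 + 218x5 + 205x6 ≥ 672   (calories)
  1.6x1 + 0.4x2 + 7.5x3 + 1x4 + 1.4x5 + 1.7x6 ≥ 11   (iron)
  1x1 + 5x3 + 1x5 + 1x6 ≤ 6   (sugar)
  x1, x2, x3, x4, x5, x6 ≥ 0.
The minimum-cost mix takes nothing from oatmeal, salmon, lentils — only chicken breast, almonds, pasta. There the calcium, iron, sugar constraints are tight.
Solving gives x4 = 0.8086, x5 = 0.02851, x6 = 5.971.
Hence cost = 1.27·0.8086 + 0.45·0.02851 + 0.18·5.971 = £2.1145.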